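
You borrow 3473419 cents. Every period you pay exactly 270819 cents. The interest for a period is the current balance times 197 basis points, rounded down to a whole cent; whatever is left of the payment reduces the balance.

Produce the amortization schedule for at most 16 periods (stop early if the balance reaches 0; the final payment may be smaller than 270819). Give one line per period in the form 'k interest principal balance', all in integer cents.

1. interest=⌊3473419·197/10000⌋=68426; principal=270819-68426=202393; balance=3473419-202393=3271026
2. interest=⌊3271026·197/10000⌋=64439; principal=270819-64439=206380; balance=3271026-206380=3064646
3. interest=⌊3064646·197/10000⌋=60373; principal=270819-60373=210446; balance=3064646-210446=2854200
4. interest=⌊2854200·197/10000⌋=56227; principal=270819-56227=214592; balance=2854200-214592=2639608
5. interest=⌊2639608·197/10000⌋=52000; principal=270819-52000=218819; balance=2639608-218819=2420789
6. interest=⌊2420789·197/10000⌋=47689; principal=270819-47689=223130; balance=2420789-223130=2197659
7. interest=⌊2197659·197/10000⌋=43293; principal=270819-43293=227526; balance=2197659-227526=1970133
8. interest=⌊1970133·197/10000⌋=38811; principal=270819-38811=232008; balance=1970133-232008=1738125
9. interest=⌊1738125·197/10000⌋=34241; principal=270819-34241=236578; balance=1738125-236578=1501547
10. interest=⌊1501547·197/10000⌋=29580; principal=270819-29580=241239; balance=1501547-241239=1260308
11. interest=⌊1260308·197/10000⌋=24828; principal=270819-24828=245991; balance=1260308-245991=1014317
12. interest=⌊1014317·197/10000⌋=19982; principal=270819-19982=250837; balance=1014317-250837=763480
13. interest=⌊763480·197/10000⌋=15040; principal=270819-15040=255779; balance=763480-255779=507701
14. interest=⌊507701·197/10000⌋=10001; principal=270819-10001=260818; balance=507701-260818=246883
15. interest=⌊246883·197/10000⌋=4863; principal=min(270819-4863,246883)=246883; balance=246883-246883=0

1 68426 202393 3271026
2 64439 206380 3064646
3 60373 210446 2854200
4 56227 214592 2639608
5 52000 218819 2420789
6 47689 223130 2197659
7 43293 227526 1970133
8 38811 232008 1738125
9 34241 236578 1501547
10 29580 241239 1260308
11 24828 245991 1014317
12 19982 250837 763480
13 15040 255779 507701
14 10001 260818 246883
15 4863 246883 0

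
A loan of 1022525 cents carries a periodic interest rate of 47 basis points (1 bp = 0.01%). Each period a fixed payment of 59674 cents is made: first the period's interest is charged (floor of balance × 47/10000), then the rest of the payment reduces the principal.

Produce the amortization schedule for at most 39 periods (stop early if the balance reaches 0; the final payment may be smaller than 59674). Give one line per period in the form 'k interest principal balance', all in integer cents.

1 4805 54869 967656
2 4547 55127 912529
3 4288 55386 857143
4 4028 55646 801497
5 3767 55907 745590
6 3504 56170 689420
7 3240 56434 632986
8 2975 56699 576287
9 2708 56966 519321
10 2440 57234 462087
11 2171 57503 404584
12 1901 57773 346811
13 1630 58044 288767
14 1357 58317 230450
15 1083 58591 171859
16 807 58867 112992
17 531 59143 53849
18 253 53849 0

1. interest=⌊1022525·47/10000⌋=4805; principal=59674-4805=54869; balance=1022525-54869=967656
2. interest=⌊967656·47/10000⌋=4547; principal=59674-4547=55127; balance=967656-55127=912529
3. interest=⌊912529·47/10000⌋=4288; principal=59674-4288=55386; balance=912529-55386=857143
4. interest=⌊857143·47/10000⌋=4028; principal=59674-4028=55646; balance=857143-55646=801497
5. interest=⌊801497·47/10000⌋=3767; principal=59674-3767=55907; balance=801497-55907=745590
6. interest=⌊745590·47/10000⌋=3504; principal=59674-3504=56170; balance=745590-56170=689420
7. interest=⌊689420·47/10000⌋=3240; principal=59674-3240=56434; balance=689420-56434=632986
8. interest=⌊632986·47/10000⌋=2975; principal=59674-2975=56699; balance=632986-56699=576287
9. interest=⌊576287·47/10000⌋=2708; principal=59674-2708=56966; balance=576287-56966=519321
10. interest=⌊519321·47/10000⌋=2440; principal=59674-2440=57234; balance=519321-57234=462087
11. interest=⌊462087·47/10000⌋=2171; principal=59674-2171=57503; balance=462087-57503=404584
12. interest=⌊404584·47/10000⌋=1901; principal=59674-1901=57773; balance=404584-57773=346811
13. interest=⌊346811·47/10000⌋=1630; principal=59674-1630=58044; balance=346811-58044=288767
14. interest=⌊288767·47/10000⌋=1357; principal=59674-1357=58317; balance=288767-58317=230450
15. interest=⌊230450·47/10000⌋=1083; principal=59674-1083=58591; balance=230450-58591=171859
16. interest=⌊171859·47/10000⌋=807; principal=59674-807=58867; balance=171859-58867=112992
17. interest=⌊112992·47/10000⌋=531; principal=59674-531=59143; balance=112992-59143=53849
18. interest=⌊53849·47/10000⌋=253; principal=min(59674-253,53849)=53849; balance=53849-53849=0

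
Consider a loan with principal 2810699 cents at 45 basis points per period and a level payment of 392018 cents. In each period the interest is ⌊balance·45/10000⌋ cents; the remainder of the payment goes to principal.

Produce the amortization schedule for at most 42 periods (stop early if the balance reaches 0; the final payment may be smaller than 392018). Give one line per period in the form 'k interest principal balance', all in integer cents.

1 12648 379370 2431329
2 10940 381078 2050251
3 9226 382792 1667459
4 7503 384515 1282944
5 5773 386245 896699
6 4035 387983 508716
7 2289 389729 118987
8 535 118987 0

1. interest=⌊2810699·45/10000⌋=12648; principal=392018-12648=379370; balance=2810699-379370=2431329
2. interest=⌊2431329·45/10000⌋=10940; principal=392018-10940=381078; balance=2431329-381078=2050251
3. interest=⌊2050251·45/10000⌋=9226; principal=392018-9226=382792; balance=2050251-382792=1667459
4. interest=⌊1667459·45/10000⌋=7503; principal=392018-7503=384515; balance=1667459-384515=1282944
5. interest=⌊1282944·45/10000⌋=5773; principal=392018-5773=386245; balance=1282944-386245=896699
6. interest=⌊896699·45/10000⌋=4035; principal=392018-4035=387983; balance=896699-387983=508716
7. interest=⌊508716·45/10000⌋=2289; principal=392018-2289=389729; balance=508716-389729=118987
8. interest=⌊118987·45/10000⌋=535; principal=min(392018-535,118987)=118987; balance=118987-118987=0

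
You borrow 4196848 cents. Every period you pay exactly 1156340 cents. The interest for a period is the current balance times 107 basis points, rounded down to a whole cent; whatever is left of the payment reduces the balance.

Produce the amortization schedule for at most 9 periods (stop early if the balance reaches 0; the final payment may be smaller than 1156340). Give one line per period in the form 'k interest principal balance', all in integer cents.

1. interest=⌊4196848·107/10000⌋=44906; principal=1156340-44906=1111434; balance=4196848-1111434=3085414
2. interest=⌊3085414·107/10000⌋=33013; principal=1156340-33013=1123327; balance=3085414-1123327=1962087
3. interest=⌊1962087·107/10000⌋=20994; principal=1156340-20994=1135346; balance=1962087-1135346=826741
4. interest=⌊826741·107/10000⌋=8846; principal=min(1156340-8846,826741)=826741; balance=826741-826741=0

1 44906 1111434 3085414
2 33013 1123327 1962087
3 20994 1135346 826741
4 8846 826741 0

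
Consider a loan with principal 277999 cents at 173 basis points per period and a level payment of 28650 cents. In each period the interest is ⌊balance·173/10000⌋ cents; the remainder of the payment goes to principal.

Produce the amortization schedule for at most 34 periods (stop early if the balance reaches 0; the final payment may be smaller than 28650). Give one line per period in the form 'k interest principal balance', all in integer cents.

1. interest=⌊277999·173/10000⌋=4809; principal=28650-4809=23841; balance=277999-23841=254158
2. interest=⌊254158·173/10000⌋=4396; principal=28650-4396=24254; balance=254158-24254=229904
3. interest=⌊229904·173/10000⌋=3977; principal=28650-3977=24673; balance=229904-24673=205231
4. interest=⌊205231·173/10000⌋=3550; principal=28650-3550=25100; balance=205231-25100=180131
5. interest=⌊180131·173/10000⌋=3116; principal=28650-3116=25534; balance=180131-25534=154597
6. interest=⌊154597·173/10000⌋=2674; principal=28650-2674=25976; balance=154597-25976=128621
7. interest=⌊128621·173/10000⌋=2225; principal=28650-2225=26425; balance=128621-26425=102196
8. interest=⌊102196·173/10000⌋=1767; principal=28650-1767=26883; balance=102196-26883=75313
9. interest=⌊75313·173/10000⌋=1302; principal=28650-1302=27348; balance=75313-27348=47965
10. interest=⌊47965·173/10000⌋=829; principal=28650-829=27821; balance=47965-27821=20144
11. interest=⌊20144·173/10000⌋=348; principal=min(28650-348,20144)=20144; balance=20144-20144=0

1 4809 23841 254158
2 4396 24254 229904
3 3977 24673 205231
4 3550 25100 180131
5 3116 25534 154597
6 2674 25976 128621
7 2225 26425 102196
8 1767 26883 75313
9 1302 27348 47965
10 829 27821 20144
11 348 20144 0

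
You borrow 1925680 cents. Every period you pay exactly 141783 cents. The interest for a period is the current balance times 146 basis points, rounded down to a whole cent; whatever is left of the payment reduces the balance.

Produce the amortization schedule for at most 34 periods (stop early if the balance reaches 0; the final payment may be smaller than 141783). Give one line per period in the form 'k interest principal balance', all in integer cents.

1 28114 113669 1812011
2 26455 115328 1696683
3 24771 117012 1579671
4 23063 118720 1460951
5 21329 120454 1340497
6 19571 122212 1218285
7 17786 123997 1094288
8 15976 125807 968481
9 14139 127644 840837
10 12276 129507 711330
11 10385 131398 579932
12 8467 133316 446616
13 6520 135263 311353
14 4545 137238 174115
15 2542 139241 34874
16 509 34874 0

1. interest=⌊1925680·146/10000⌋=28114; principal=141783-28114=113669; balance=1925680-113669=1812011
2. interest=⌊1812011·146/10000⌋=26455; principal=141783-26455=115328; balance=1812011-115328=1696683
3. interest=⌊1696683·146/10000⌋=24771; principal=141783-24771=117012; balance=1696683-117012=1579671
4. interest=⌊1579671·146/10000⌋=23063; principal=141783-23063=118720; balance=1579671-118720=1460951
5. interest=⌊1460951·146/10000⌋=21329; principal=141783-21329=120454; balance=1460951-120454=1340497
6. interest=⌊1340497·146/10000⌋=19571; principal=141783-19571=122212; balance=1340497-122212=1218285
7. interest=⌊1218285·146/10000⌋=17786; principal=141783-17786=123997; balance=1218285-123997=1094288
8. interest=⌊1094288·146/10000⌋=15976; principal=141783-15976=125807; balance=1094288-125807=968481
9. interest=⌊968481·146/10000⌋=14139; principal=141783-14139=127644; balance=968481-127644=840837
10. interest=⌊840837·146/10000⌋=12276; principal=141783-12276=129507; balance=840837-129507=711330
11. interest=⌊711330·146/10000⌋=10385; principal=141783-10385=131398; balance=711330-131398=579932
12. interest=⌊579932·146/10000⌋=8467; principal=141783-8467=133316; balance=579932-133316=446616
13. interest=⌊446616·146/10000⌋=6520; principal=141783-6520=135263; balance=446616-135263=311353
14. interest=⌊311353·146/10000⌋=4545; principal=141783-4545=137238; balance=311353-137238=174115
15. interest=⌊174115·146/10000⌋=2542; principal=141783-2542=139241; balance=174115-139241=34874
16. interest=⌊34874·146/10000⌋=509; principal=min(141783-509,34874)=34874; balance=34874-34874=0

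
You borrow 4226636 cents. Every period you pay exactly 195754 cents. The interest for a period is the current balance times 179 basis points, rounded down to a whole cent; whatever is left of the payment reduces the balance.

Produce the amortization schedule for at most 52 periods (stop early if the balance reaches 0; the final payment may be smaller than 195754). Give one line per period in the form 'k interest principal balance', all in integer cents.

1. interest=⌊4226636·179/10000⌋=75656; principal=195754-75656=120098; balance=4226636-120098=4106538
2. interest=⌊4106538·179/10000⌋=73507; principal=195754-73507=122247; balance=4106538-122247=3984291
3. interest=⌊3984291·179/10000⌋=71318; principal=195754-71318=124436; balance=3984291-124436=3859855
4. interest=⌊3859855·179/10000⌋=69091; principal=195754-69091=126663; balance=3859855-126663=3733192
5. interest=⌊3733192·179/10000⌋=66824; principal=195754-66824=128930; balance=3733192-128930=3604262
6. interest=⌊3604262·179/10000⌋=64516; principal=195754-64516=131238; balance=3604262-131238=3473024
7. interest=⌊3473024·179/10000⌋=62167; principal=195754-62167=133587; balance=3473024-133587=3339437
8. interest=⌊3339437·179/10000⌋=59775; principal=195754-59775=135979; balance=3339437-135979=3203458
9. interest=⌊3203458·179/10000⌋=57341; principal=195754-57341=138413; balance=3203458-138413=3065045
10. interest=⌊3065045·179/10000⌋=54864; principal=195754-54864=140890; balance=3065045-140890=2924155
11. interest=⌊2924155·179/10000⌋=52342; principal=195754-52342=143412; balance=2924155-143412=2780743
12. interest=⌊2780743·179/10000⌋=49775; principal=195754-49775=145979; balance=2780743-145979=2634764
13. interest=⌊2634764·179/10000⌋=47162; principal=195754-47162=148592; balance=2634764-148592=2486172
14. interest=⌊2486172·179/10000⌋=44502; principal=195754-44502=151252; balance=2486172-151252=2334920
15. interest=⌊2334920·179/10000⌋=41795; principal=195754-41795=153959; balance=2334920-153959=2180961
16. interest=⌊2180961·179/10000⌋=39039; principal=195754-39039=156715; balance=2180961-156715=2024246
17. interest=⌊2024246·179/10000⌋=36234; principal=195754-36234=159520; balance=2024246-159520=1864726
18. interest=⌊1864726·179/10000⌋=33378; principal=195754-33378=162376; balance=1864726-162376=1702350
19. interest=⌊1702350·179/10000⌋=30472; principal=195754-30472=165282; balance=1702350-165282=1537068
20. interest=⌊1537068·179/10000⌋=27513; principal=195754-27513=168241; balance=1537068-168241=1368827
21. interest=⌊1368827·179/10000⌋=24502; principal=195754-24502=171252; balance=1368827-171252=1197575
22. interest=⌊1197575·179/10000⌋=21436; principal=195754-21436=174318; balance=1197575-174318=1023257
23. interest=⌊1023257·179/10000⌋=18316; principal=195754-18316=177438; balance=1023257-177438=845819
24. interest=⌊845819·179/10000⌋=15140; principal=195754-15140=180614; balance=845819-180614=665205
25. interest=⌊665205·179/10000⌋=11907; principal=195754-11907=183847; balance=665205-183847=481358
26. interest=⌊481358·179/10000⌋=8616; principal=195754-8616=187138; balance=481358-187138=294220
27. interest=⌊294220·179/10000⌋=5266; principal=195754-5266=190488; balance=294220-190488=103732
28. interest=⌊103732·179/10000⌋=1856; principal=min(195754-1856,103732)=103732; balance=103732-103732=0

1 75656 120098 4106538
2 73507 122247 3984291
3 71318 124436 3859855
4 69091 126663 3733192
5 66824 128930 3604262
6 64516 131238 3473024
7 62167 133587 3339437
8 59775 135979 3203458
9 57341 138413 3065045
10 54864 140890 2924155
11 52342 143412 2780743
12 49775 145979 2634764
13 47162 148592 2486172
14 44502 151252 2334920
15 41795 153959 2180961
16 39039 156715 2024246
17 36234 159520 1864726
18 33378 162376 1702350
19 30472 165282 1537068
20 27513 168241 1368827
21 24502 171252 1197575
22 21436 174318 1023257
23 18316 177438 845819
24 15140 180614 665205
25 11907 183847 481358
26 8616 187138 294220
27 5266 190488 103732
28 1856 103732 0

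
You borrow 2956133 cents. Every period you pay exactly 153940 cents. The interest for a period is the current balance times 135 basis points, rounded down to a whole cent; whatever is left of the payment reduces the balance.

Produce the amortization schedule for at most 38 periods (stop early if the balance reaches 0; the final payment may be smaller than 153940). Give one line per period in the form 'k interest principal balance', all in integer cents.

1 39907 114033 2842100
2 38368 115572 2726528
3 36808 117132 2609396
4 35226 118714 2490682
5 33624 120316 2370366
6 31999 121941 2248425
7 30353 123587 2124838
8 28685 125255 1999583
9 26994 126946 1872637
10 25280 128660 1743977
11 23543 130397 1613580
12 21783 132157 1481423
13 19999 133941 1347482
14 18191 135749 1211733
15 16358 137582 1074151
16 14501 139439 934712
17 12618 141322 793390
18 10710 143230 650160
19 8777 145163 504997
20 6817 147123 357874
21 4831 149109 208765
22 2818 151122 57643
23 778 57643 0

1. interest=⌊2956133·135/10000⌋=39907; principal=153940-39907=114033; balance=2956133-114033=2842100
2. interest=⌊2842100·135/10000⌋=38368; principal=153940-38368=115572; balance=2842100-115572=2726528
3. interest=⌊2726528·135/10000⌋=36808; principal=153940-36808=117132; balance=2726528-117132=2609396
4. interest=⌊2609396·135/10000⌋=35226; principal=153940-35226=118714; balance=2609396-118714=2490682
5. interest=⌊2490682·135/10000⌋=33624; principal=153940-33624=120316; balance=2490682-120316=2370366
6. interest=⌊2370366·135/10000⌋=31999; principal=153940-31999=121941; balance=2370366-121941=2248425
7. interest=⌊2248425·135/10000⌋=30353; principal=153940-30353=123587; balance=2248425-123587=2124838
8. interest=⌊2124838·135/10000⌋=28685; principal=153940-28685=125255; balance=2124838-125255=1999583
9. interest=⌊1999583·135/10000⌋=26994; principal=153940-26994=126946; balance=1999583-126946=1872637
10. interest=⌊1872637·135/10000⌋=25280; principal=153940-25280=128660; balance=1872637-128660=1743977
11. interest=⌊1743977·135/10000⌋=23543; principal=153940-23543=130397; balance=1743977-130397=1613580
12. interest=⌊1613580·135/10000⌋=21783; principal=153940-21783=132157; balance=1613580-132157=1481423
13. interest=⌊1481423·135/10000⌋=19999; principal=153940-19999=133941; balance=1481423-133941=1347482
14. interest=⌊1347482·135/10000⌋=18191; principal=153940-18191=135749; balance=1347482-135749=1211733
15. interest=⌊1211733·135/10000⌋=16358; principal=153940-16358=137582; balance=1211733-137582=1074151
16. interest=⌊1074151·135/10000⌋=14501; principal=153940-14501=139439; balance=1074151-139439=934712
17. interest=⌊934712·135/10000⌋=12618; principal=153940-12618=141322; balance=934712-141322=793390
18. interest=⌊793390·135/10000⌋=10710; principal=153940-10710=143230; balance=793390-143230=650160
19. interest=⌊650160·135/10000⌋=8777; principal=153940-8777=145163; balance=650160-145163=504997
20. interest=⌊504997·135/10000⌋=6817; principal=153940-6817=147123; balance=504997-147123=357874
21. interest=⌊357874·135/10000⌋=4831; principal=153940-4831=149109; balance=357874-149109=208765
22. interest=⌊208765·135/10000⌋=2818; principal=153940-2818=151122; balance=208765-151122=57643
23. interest=⌊57643·135/10000⌋=778; principal=min(153940-778,57643)=57643; balance=57643-57643=0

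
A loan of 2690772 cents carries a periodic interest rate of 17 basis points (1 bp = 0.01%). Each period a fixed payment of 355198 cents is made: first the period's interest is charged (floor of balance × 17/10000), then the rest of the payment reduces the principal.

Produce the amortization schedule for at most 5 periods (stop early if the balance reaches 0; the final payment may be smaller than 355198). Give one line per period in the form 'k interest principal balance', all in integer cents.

1 4574 350624 2340148
2 3978 351220 1988928
3 3381 351817 1637111
4 2783 352415 1284696
5 2183 353015 931681

1. interest=⌊2690772·17/10000⌋=4574; principal=355198-4574=350624; balance=2690772-350624=2340148
2. interest=⌊2340148·17/10000⌋=3978; principal=355198-3978=351220; balance=2340148-351220=1988928
3. interest=⌊1988928·17/10000⌋=3381; principal=355198-3381=351817; balance=1988928-351817=1637111
4. interest=⌊1637111·17/10000⌋=2783; principal=355198-2783=352415; balance=1637111-352415=1284696
5. interest=⌊1284696·17/10000⌋=2183; principal=355198-2183=353015; balance=1284696-353015=931681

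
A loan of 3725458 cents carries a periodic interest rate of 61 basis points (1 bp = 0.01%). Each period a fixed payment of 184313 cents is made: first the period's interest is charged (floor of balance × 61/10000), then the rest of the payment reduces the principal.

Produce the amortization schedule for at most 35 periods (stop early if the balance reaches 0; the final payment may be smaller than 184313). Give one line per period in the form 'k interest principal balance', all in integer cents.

1 22725 161588 3563870
2 21739 162574 3401296
3 20747 163566 3237730
4 19750 164563 3073167
5 18746 165567 2907600
6 17736 166577 2741023
7 16720 167593 2573430
8 15697 168616 2404814
9 14669 169644 2235170
10 13634 170679 2064491
11 12593 171720 1892771
12 11545 172768 1720003
13 10492 173821 1546182
14 9431 174882 1371300
15 8364 175949 1195351
16 7291 177022 1018329
17 6211 178102 840227
18 5125 179188 661039
19 4032 180281 480758
20 2932 181381 299377
21 1826 182487 116890
22 713 116890 0

1. interest=⌊3725458·61/10000⌋=22725; principal=184313-22725=161588; balance=3725458-161588=3563870
2. interest=⌊3563870·61/10000⌋=21739; principal=184313-21739=162574; balance=3563870-162574=3401296
3. interest=⌊3401296·61/10000⌋=20747; principal=184313-20747=163566; balance=3401296-163566=3237730
4. interest=⌊3237730·61/10000⌋=19750; principal=184313-19750=164563; balance=3237730-164563=3073167
5. interest=⌊3073167·61/10000⌋=18746; principal=184313-18746=165567; balance=3073167-165567=2907600
6. interest=⌊2907600·61/10000⌋=17736; principal=184313-17736=166577; balance=2907600-166577=2741023
7. interest=⌊2741023·61/10000⌋=16720; principal=184313-16720=167593; balance=2741023-167593=2573430
8. interest=⌊2573430·61/10000⌋=15697; principal=184313-15697=168616; balance=2573430-168616=2404814
9. interest=⌊2404814·61/10000⌋=14669; principal=184313-14669=169644; balance=2404814-169644=2235170
10. interest=⌊2235170·61/10000⌋=13634; principal=184313-13634=170679; balance=2235170-170679=2064491
11. interest=⌊2064491·61/10000⌋=12593; principal=184313-12593=171720; balance=2064491-171720=1892771
12. interest=⌊1892771·61/10000⌋=11545; principal=184313-11545=172768; balance=1892771-172768=1720003
13. interest=⌊1720003·61/10000⌋=10492; principal=184313-10492=173821; balance=1720003-173821=1546182
14. interest=⌊1546182·61/10000⌋=9431; principal=184313-9431=174882; balance=1546182-174882=1371300
15. interest=⌊1371300·61/10000⌋=8364; principal=184313-8364=175949; balance=1371300-175949=1195351
16. interest=⌊1195351·61/10000⌋=7291; principal=184313-7291=177022; balance=1195351-177022=1018329
17. interest=⌊1018329·61/10000⌋=6211; principal=184313-6211=178102; balance=1018329-178102=840227
18. interest=⌊840227·61/10000⌋=5125; principal=184313-5125=179188; balance=840227-179188=661039
19. interest=⌊661039·61/10000⌋=4032; principal=184313-4032=180281; balance=661039-180281=480758
20. interest=⌊480758·61/10000⌋=2932; principal=184313-2932=181381; balance=480758-181381=299377
21. interest=⌊299377·61/10000⌋=1826; principal=184313-1826=182487; balance=299377-182487=116890
22. interest=⌊116890·61/10000⌋=713; principal=min(184313-713,116890)=116890; balance=116890-116890=0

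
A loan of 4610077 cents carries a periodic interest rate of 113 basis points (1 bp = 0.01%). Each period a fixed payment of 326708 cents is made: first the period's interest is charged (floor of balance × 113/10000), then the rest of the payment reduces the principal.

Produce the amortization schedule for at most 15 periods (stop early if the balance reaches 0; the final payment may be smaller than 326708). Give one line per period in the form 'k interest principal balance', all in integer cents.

1. interest=⌊4610077·113/10000⌋=52093; principal=326708-52093=274615; balance=4610077-274615=4335462
2. interest=⌊4335462·113/10000⌋=48990; principal=326708-48990=277718; balance=4335462-277718=4057744
3. interest=⌊4057744·113/10000⌋=45852; principal=326708-45852=280856; balance=4057744-280856=3776888
4. interest=⌊3776888·113/10000⌋=42678; principal=326708-42678=284030; balance=3776888-284030=3492858
5. interest=⌊3492858·113/10000⌋=39469; principal=326708-39469=287239; balance=3492858-287239=3205619
6. interest=⌊3205619·113/10000⌋=36223; principal=326708-36223=290485; balance=3205619-290485=2915134
7. interest=⌊2915134·113/10000⌋=32941; principal=326708-32941=293767; balance=2915134-293767=2621367
8. interest=⌊2621367·113/10000⌋=29621; principal=326708-29621=297087; balance=2621367-297087=2324280
9. interest=⌊2324280·113/10000⌋=26264; principal=326708-26264=300444; balance=2324280-300444=2023836
10. interest=⌊2023836·113/10000⌋=22869; principal=326708-22869=303839; balance=2023836-303839=1719997
11. interest=⌊1719997·113/10000⌋=19435; principal=326708-19435=307273; balance=1719997-307273=1412724
12. interest=⌊1412724·113/10000⌋=15963; principal=326708-15963=310745; balance=1412724-310745=1101979
13. interest=⌊1101979·113/10000⌋=12452; principal=326708-12452=314256; balance=1101979-314256=787723
14. interest=⌊787723·113/10000⌋=8901; principal=326708-8901=317807; balance=787723-317807=469916
15. interest=⌊469916·113/10000⌋=5310; principal=326708-5310=321398; balance=469916-321398=148518

1 52093 274615 4335462
2 48990 277718 4057744
3 45852 280856 3776888
4 42678 284030 3492858
5 39469 287239 3205619
6 36223 290485 2915134
7 32941 293767 2621367
8 29621 297087 2324280
9 26264 300444 2023836
10 22869 303839 1719997
11 19435 307273 1412724
12 15963 310745 1101979
13 12452 314256 787723
14 8901 317807 469916
15 5310 321398 148518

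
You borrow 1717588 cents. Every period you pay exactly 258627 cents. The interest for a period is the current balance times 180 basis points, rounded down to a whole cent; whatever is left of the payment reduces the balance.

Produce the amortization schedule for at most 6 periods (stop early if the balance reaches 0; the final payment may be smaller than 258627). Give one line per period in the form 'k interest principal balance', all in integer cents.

1 30916 227711 1489877
2 26817 231810 1258067
3 22645 235982 1022085
4 18397 240230 781855
5 14073 244554 537301
6 9671 248956 288345

1. interest=⌊1717588·180/10000⌋=30916; principal=258627-30916=227711; balance=1717588-227711=1489877
2. interest=⌊1489877·180/10000⌋=26817; principal=258627-26817=231810; balance=1489877-231810=1258067
3. interest=⌊1258067·180/10000⌋=22645; principal=258627-22645=235982; balance=1258067-235982=1022085
4. interest=⌊1022085·180/10000⌋=18397; principal=258627-18397=240230; balance=1022085-240230=781855
5. interest=⌊781855·180/10000⌋=14073; principal=258627-14073=244554; balance=781855-244554=537301
6. interest=⌊537301·180/10000⌋=9671; principal=258627-9671=248956; balance=537301-248956=288345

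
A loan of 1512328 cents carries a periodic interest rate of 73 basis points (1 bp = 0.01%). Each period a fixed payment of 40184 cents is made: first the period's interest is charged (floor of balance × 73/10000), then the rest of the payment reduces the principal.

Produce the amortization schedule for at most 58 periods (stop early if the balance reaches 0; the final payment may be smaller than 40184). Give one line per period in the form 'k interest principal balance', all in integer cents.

1 11039 29145 1483183
2 10827 29357 1453826
3 10612 29572 1424254
4 10397 29787 1394467
5 10179 30005 1364462
6 9960 30224 1334238
7 9739 30445 1303793
8 9517 30667 1273126
9 9293 30891 1242235
10 9068 31116 1211119
11 8841 31343 1179776
12 8612 31572 1148204
13 8381 31803 1116401
14 8149 32035 1084366
15 7915 32269 1052097
16 7680 32504 1019593
17 7443 32741 986852
18 7204 32980 953872
19 6963 33221 920651
20 6720 33464 887187
21 6476 33708 853479
22 6230 33954 819525
23 5982 34202 785323
24 5732 34452 750871
25 5481 34703 716168
26 5228 34956 681212
27 4972 35212 646000
28 4715 35469 610531
29 4456 35728 574803
30 4196 35988 538815
31 3933 36251 502564
32 3668 36516 466048
33 3402 36782 429266
34 3133 37051 392215
35 2863 37321 354894
36 2590 37594 317300
37 2316 37868 279432
38 2039 38145 241287
39 1761 38423 202864
40 1480 38704 164160
41 1198 38986 125174
42 913 39271 85903
43 627 39557 46346
44 338 39846 6500
45 47 6500 0

1. interest=⌊1512328·73/10000⌋=11039; principal=40184-11039=29145; balance=1512328-29145=1483183
2. interest=⌊1483183·73/10000⌋=10827; principal=40184-10827=29357; balance=1483183-29357=1453826
3. interest=⌊1453826·73/10000⌋=10612; principal=40184-10612=29572; balance=1453826-29572=1424254
4. interest=⌊1424254·73/10000⌋=10397; principal=40184-10397=29787; balance=1424254-29787=1394467
5. interest=⌊1394467·73/10000⌋=10179; principal=40184-10179=30005; balance=1394467-30005=1364462
6. interest=⌊1364462·73/10000⌋=9960; principal=40184-9960=30224; balance=1364462-30224=1334238
7. interest=⌊1334238·73/10000⌋=9739; principal=40184-9739=30445; balance=1334238-30445=1303793
8. interest=⌊1303793·73/10000⌋=9517; principal=40184-9517=30667; balance=1303793-30667=1273126
9. interest=⌊1273126·73/10000⌋=9293; principal=40184-9293=30891; balance=1273126-30891=1242235
10. interest=⌊1242235·73/10000⌋=9068; principal=40184-9068=31116; balance=1242235-31116=1211119
11. interest=⌊1211119·73/10000⌋=8841; principal=40184-8841=31343; balance=1211119-31343=1179776
12. interest=⌊1179776·73/10000⌋=8612; principal=40184-8612=31572; balance=1179776-31572=1148204
13. interest=⌊1148204·73/10000⌋=8381; principal=40184-8381=31803; balance=1148204-31803=1116401
14. interest=⌊1116401·73/10000⌋=8149; principal=40184-8149=32035; balance=1116401-32035=1084366
15. interest=⌊1084366·73/10000⌋=7915; principal=40184-7915=32269; balance=1084366-32269=1052097
16. interest=⌊1052097·73/10000⌋=7680; principal=40184-7680=32504; balance=1052097-32504=1019593
17. interest=⌊1019593·73/10000⌋=7443; principal=40184-7443=32741; balance=1019593-32741=986852
18. interest=⌊986852·73/10000⌋=7204; principal=40184-7204=32980; balance=986852-32980=953872
19. interest=⌊953872·73/10000⌋=6963; principal=40184-6963=33221; balance=953872-33221=920651
20. interest=⌊920651·73/10000⌋=6720; principal=40184-6720=33464; balance=920651-33464=887187
21. interest=⌊887187·73/10000⌋=6476; principal=40184-6476=33708; balance=887187-33708=853479
22. interest=⌊853479·73/10000⌋=6230; principal=40184-6230=33954; balance=853479-33954=819525
23. interest=⌊819525·73/10000⌋=5982; principal=40184-5982=34202; balance=819525-34202=785323
24. interest=⌊785323·73/10000⌋=5732; principal=40184-5732=34452; balance=785323-34452=750871
25. interest=⌊750871·73/10000⌋=5481; principal=40184-5481=34703; balance=750871-34703=716168
26. interest=⌊716168·73/10000⌋=5228; principal=40184-5228=34956; balance=716168-34956=681212
27. interest=⌊681212·73/10000⌋=4972; principal=40184-4972=35212; balance=681212-35212=646000
28. interest=⌊646000·73/10000⌋=4715; principal=40184-4715=35469; balance=646000-35469=610531
29. interest=⌊610531·73/10000⌋=4456; principal=40184-4456=35728; balance=610531-35728=574803
30. interest=⌊574803·73/10000⌋=4196; principal=40184-4196=35988; balance=574803-35988=538815
31. interest=⌊538815·73/10000⌋=3933; principal=40184-3933=36251; balance=538815-36251=502564
32. interest=⌊502564·73/10000⌋=3668; principal=40184-3668=36516; balance=502564-36516=466048
33. interest=⌊466048·73/10000⌋=3402; principal=40184-3402=36782; balance=466048-36782=429266
34. interest=⌊429266·73/10000⌋=3133; principal=40184-3133=37051; balance=429266-37051=392215
35. interest=⌊392215·73/10000⌋=2863; principal=40184-2863=37321; balance=392215-37321=354894
36. interest=⌊354894·73/10000⌋=2590; principal=40184-2590=37594; balance=354894-37594=317300
37. interest=⌊317300·73/10000⌋=2316; principal=40184-2316=37868; balance=317300-37868=279432
38. interest=⌊279432·73/10000⌋=2039; principal=40184-2039=38145; balance=279432-38145=241287
39. interest=⌊241287·73/10000⌋=1761; principal=40184-1761=38423; balance=241287-38423=202864
40. interest=⌊202864·73/10000⌋=1480; principal=40184-1480=38704; balance=202864-38704=164160
41. interest=⌊164160·73/10000⌋=1198; principal=40184-1198=38986; balance=164160-38986=125174
42. interest=⌊125174·73/10000⌋=913; principal=40184-913=39271; balance=125174-39271=85903
43. interest=⌊85903·73/10000⌋=627; principal=40184-627=39557; balance=85903-39557=46346
44. interest=⌊46346·73/10000⌋=338; principal=40184-338=39846; balance=46346-39846=6500
45. interest=⌊6500·73/10000⌋=47; principal=min(40184-47,6500)=6500; balance=6500-6500=0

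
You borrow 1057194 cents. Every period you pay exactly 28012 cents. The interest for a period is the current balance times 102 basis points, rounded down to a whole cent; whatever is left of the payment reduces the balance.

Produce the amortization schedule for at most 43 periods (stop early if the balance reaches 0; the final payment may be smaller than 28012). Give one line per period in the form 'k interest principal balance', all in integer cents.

1. interest=⌊1057194·102/10000⌋=10783; principal=28012-10783=17229; balance=1057194-17229=1039965
2. interest=⌊1039965·102/10000⌋=10607; principal=28012-10607=17405; balance=1039965-17405=1022560
3. interest=⌊1022560·102/10000⌋=10430; principal=28012-10430=17582; balance=1022560-17582=1004978
4. interest=⌊1004978·102/10000⌋=10250; principal=28012-10250=17762; balance=1004978-17762=987216
5. interest=⌊987216·102/10000⌋=10069; principal=28012-10069=17943; balance=987216-17943=969273
6. interest=⌊969273·102/10000⌋=9886; principal=28012-9886=18126; balance=969273-18126=951147
7. interest=⌊951147·102/10000⌋=9701; principal=28012-9701=18311; balance=951147-18311=932836
8. interest=⌊932836·102/10000⌋=9514; principal=28012-9514=18498; balance=932836-18498=914338
9. interest=⌊914338·102/10000⌋=9326; principal=28012-9326=18686; balance=914338-18686=895652
10. interest=⌊895652·102/10000⌋=9135; principal=28012-9135=18877; balance=895652-18877=876775
11. interest=⌊876775·102/10000⌋=8943; principal=28012-8943=19069; balance=876775-19069=857706
12. interest=⌊857706·102/10000⌋=8748; principal=28012-8748=19264; balance=857706-19264=838442
13. interest=⌊838442·102/10000⌋=8552; principal=28012-8552=19460; balance=838442-19460=818982
14. interest=⌊818982·102/10000⌋=8353; principal=28012-8353=19659; balance=818982-19659=799323
15. interest=⌊799323·102/10000⌋=8153; principal=28012-8153=19859; balance=799323-19859=779464
16. interest=⌊779464·102/10000⌋=7950; principal=28012-7950=20062; balance=779464-20062=759402
17. interest=⌊759402·102/10000⌋=7745; principal=28012-7745=20267; balance=759402-20267=739135
18. interest=⌊739135·102/10000⌋=7539; principal=28012-7539=20473; balance=739135-20473=718662
19. interest=⌊718662·102/10000⌋=7330; principal=28012-7330=20682; balance=718662-20682=697980
20. interest=⌊697980·102/10000⌋=7119; principal=28012-7119=20893; balance=697980-20893=677087
21. interest=⌊677087·102/10000⌋=6906; principal=28012-6906=21106; balance=677087-21106=655981
22. interest=⌊655981·102/10000⌋=6691; principal=28012-6691=21321; balance=655981-21321=634660
23. interest=⌊634660·102/10000⌋=6473; principal=28012-6473=21539; balance=634660-21539=613121
24. interest=⌊613121·102/10000⌋=6253; principal=28012-6253=21759; balance=613121-21759=591362
25. interest=⌊591362·102/10000⌋=6031; principal=28012-6031=21981; balance=591362-21981=569381
26. interest=⌊569381·102/10000⌋=5807; principal=28012-5807=22205; balance=569381-22205=547176
27. interest=⌊547176·102/10000⌋=5581; principal=28012-5581=22431; balance=547176-22431=524745
28. interest=⌊524745·102/10000⌋=5352; principal=28012-5352=22660; balance=524745-22660=502085
29. interest=⌊502085·102/10000⌋=5121; principal=28012-5121=22891; balance=502085-22891=479194
30. interest=⌊479194·102/10000⌋=4887; principal=28012-4887=23125; balance=479194-23125=456069
31. interest=⌊456069·102/10000⌋=4651; principal=28012-4651=23361; balance=456069-23361=432708
32. interest=⌊432708·102/10000⌋=4413; principal=28012-4413=23599; balance=432708-23599=409109
33. interest=⌊409109·102/10000⌋=4172; principal=28012-4172=23840; balance=409109-23840=385269
34. interest=⌊385269·102/10000⌋=3929; principal=28012-3929=24083; balance=385269-24083=361186
35. interest=⌊361186·102/10000⌋=3684; principal=28012-3684=24328; balance=361186-24328=336858
36. interest=⌊336858·102/10000⌋=3435; principal=28012-3435=24577; balance=336858-24577=312281
37. interest=⌊312281·102/10000⌋=3185; principal=28012-3185=24827; balance=312281-24827=287454
38. interest=⌊287454·102/10000⌋=2932; principal=28012-2932=25080; balance=287454-25080=262374
39. interest=⌊262374·102/10000⌋=2676; principal=28012-2676=25336; balance=262374-25336=237038
40. interest=⌊237038·102/10000⌋=2417; principal=28012-2417=25595; balance=237038-25595=211443
41. interest=⌊211443·102/10000⌋=2156; principal=28012-2156=25856; balance=211443-25856=185587
42. interest=⌊185587·102/10000⌋=1892; principal=28012-1892=26120; balance=185587-26120=159467
43. interest=⌊159467·102/10000⌋=1626; principal=28012-1626=26386; balance=159467-26386=133081

1 10783 17229 1039965
2 10607 17405 1022560
3 10430 17582 1004978
4 10250 17762 987216
5 10069 17943 969273
6 9886 18126 951147
7 9701 18311 932836
8 9514 18498 914338
9 9326 18686 895652
10 9135 18877 876775
11 8943 19069 857706
12 8748 19264 838442
13 8552 19460 818982
14 8353 19659 799323
15 8153 19859 779464
16 7950 20062 759402
17 7745 20267 739135
18 7539 20473 718662
19 7330 20682 697980
20 7119 20893 677087
21 6906 21106 655981
22 6691 21321 634660
23 6473 21539 613121
24 6253 21759 591362
25 6031 21981 569381
26 5807 22205 547176
27 5581 22431 524745
28 5352 22660 502085
29 5121 22891 479194
30 4887 23125 456069
31 4651 23361 432708
32 4413 23599 409109
33 4172 23840 385269
34 3929 24083 361186
35 3684 24328 336858
36 3435 24577 312281
37 3185 24827 287454
38 2932 25080 262374
39 2676 25336 237038
40 2417 25595 211443
41 2156 25856 185587
42 1892 26120 159467
43 1626 26386 133081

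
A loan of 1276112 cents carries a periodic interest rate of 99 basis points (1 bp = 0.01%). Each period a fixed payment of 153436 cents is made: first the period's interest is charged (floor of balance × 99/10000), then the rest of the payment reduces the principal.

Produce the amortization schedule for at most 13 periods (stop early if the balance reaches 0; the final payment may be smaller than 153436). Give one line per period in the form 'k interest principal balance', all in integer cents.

1. interest=⌊1276112·99/10000⌋=12633; principal=153436-12633=140803; balance=1276112-140803=1135309
2. interest=⌊1135309·99/10000⌋=11239; principal=153436-11239=142197; balance=1135309-142197=993112
3. interest=⌊993112·99/10000⌋=9831; principal=153436-9831=143605; balance=993112-143605=849507
4. interest=⌊849507·99/10000⌋=8410; principal=153436-8410=145026; balance=849507-145026=704481
5. interest=⌊704481·99/10000⌋=6974; principal=153436-6974=146462; balance=704481-146462=558019
6. interest=⌊558019·99/10000⌋=5524; principal=153436-5524=147912; balance=558019-147912=410107
7. interest=⌊410107·99/10000⌋=4060; principal=153436-4060=149376; balance=410107-149376=260731
8. interest=⌊260731·99/10000⌋=2581; principal=153436-2581=150855; balance=260731-150855=109876
9. interest=⌊109876·99/10000⌋=1087; principal=min(153436-1087,109876)=109876; balance=109876-109876=0

1 12633 140803 1135309
2 11239 142197 993112
3 9831 143605 849507
4 8410 145026 704481
5 6974 146462 558019
6 5524 147912 410107
7 4060 149376 260731
8 2581 150855 109876
9 1087 109876 0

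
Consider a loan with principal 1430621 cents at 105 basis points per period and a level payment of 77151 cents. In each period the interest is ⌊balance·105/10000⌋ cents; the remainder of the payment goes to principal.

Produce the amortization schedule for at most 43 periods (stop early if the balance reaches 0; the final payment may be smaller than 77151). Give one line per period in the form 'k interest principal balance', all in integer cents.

1. interest=⌊1430621·105/10000⌋=15021; principal=77151-15021=62130; balance=1430621-62130=1368491
2. interest=⌊1368491·105/10000⌋=14369; principal=77151-14369=62782; balance=1368491-62782=1305709
3. interest=⌊1305709·105/10000⌋=13709; principal=77151-13709=63442; balance=1305709-63442=1242267
4. interest=⌊1242267·105/10000⌋=13043; principal=77151-13043=64108; balance=1242267-64108=1178159
5. interest=⌊1178159·105/10000⌋=12370; principal=77151-12370=64781; balance=1178159-64781=1113378
6. interest=⌊1113378·105/10000⌋=11690; principal=77151-11690=65461; balance=1113378-65461=1047917
7. interest=⌊1047917·105/10000⌋=11003; principal=77151-11003=66148; balance=1047917-66148=981769
8. interest=⌊981769·105/10000⌋=10308; principal=77151-10308=66843; balance=981769-66843=914926
9. interest=⌊914926·105/10000⌋=9606; principal=77151-9606=67545; balance=914926-67545=847381
10. interest=⌊847381·105/10000⌋=8897; principal=77151-8897=68254; balance=847381-68254=779127
11. interest=⌊779127·105/10000⌋=8180; principal=77151-8180=68971; balance=779127-68971=710156
12. interest=⌊710156·105/10000⌋=7456; principal=77151-7456=69695; balance=710156-69695=640461
13. interest=⌊640461·105/10000⌋=6724; principal=77151-6724=70427; balance=640461-70427=570034
14. interest=⌊570034·105/10000⌋=5985; principal=77151-5985=71166; balance=570034-71166=498868
15. interest=⌊498868·105/10000⌋=5238; principal=77151-5238=71913; balance=498868-71913=426955
16. interest=⌊426955·105/10000⌋=4483; principal=77151-4483=72668; balance=426955-72668=354287
17. interest=⌊354287·105/10000⌋=3720; principal=77151-3720=73431; balance=354287-73431=280856
18. interest=⌊280856·105/10000⌋=2948; principal=77151-2948=74203; balance=280856-74203=206653
19. interest=⌊206653·105/10000⌋=2169; principal=77151-2169=74982; balance=206653-74982=131671
20. interest=⌊131671·105/10000⌋=1382; principal=77151-1382=75769; balance=131671-75769=55902
21. interest=⌊55902·105/10000⌋=586; principal=min(77151-586,55902)=55902; balance=55902-55902=0

1 15021 62130 1368491
2 14369 62782 1305709
3 13709 63442 1242267
4 13043 64108 1178159
5 12370 64781 1113378
6 11690 65461 1047917
7 11003 66148 981769
8 10308 66843 914926
9 9606 67545 847381
10 8897 68254 779127
11 8180 68971 710156
12 7456 69695 640461
13 6724 70427 570034
14 5985 71166 498868
15 5238 71913 426955
16 4483 72668 354287
17 3720 73431 280856
18 2948 74203 206653
19 2169 74982 131671
20 1382 75769 55902
21 586 55902 0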